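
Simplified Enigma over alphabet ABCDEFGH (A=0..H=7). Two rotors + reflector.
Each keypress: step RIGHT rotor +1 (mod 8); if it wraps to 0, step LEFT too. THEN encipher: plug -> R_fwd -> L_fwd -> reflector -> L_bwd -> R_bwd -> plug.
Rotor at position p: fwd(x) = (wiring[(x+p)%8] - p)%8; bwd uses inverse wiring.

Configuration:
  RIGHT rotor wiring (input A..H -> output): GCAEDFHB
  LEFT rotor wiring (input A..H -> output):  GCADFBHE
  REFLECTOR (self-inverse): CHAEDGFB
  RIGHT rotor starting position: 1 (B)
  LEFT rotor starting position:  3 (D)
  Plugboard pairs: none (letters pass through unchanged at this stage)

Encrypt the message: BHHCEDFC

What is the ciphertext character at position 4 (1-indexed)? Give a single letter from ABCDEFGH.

Char 1 ('B'): step: R->2, L=3; B->plug->B->R->C->L->G->refl->F->L'->H->R'->F->plug->F
Char 2 ('H'): step: R->3, L=3; H->plug->H->R->F->L->D->refl->E->L'->D->R'->F->plug->F
Char 3 ('H'): step: R->4, L=3; H->plug->H->R->A->L->A->refl->C->L'->B->R'->B->plug->B
Char 4 ('C'): step: R->5, L=3; C->plug->C->R->E->L->B->refl->H->L'->G->R'->H->plug->H

H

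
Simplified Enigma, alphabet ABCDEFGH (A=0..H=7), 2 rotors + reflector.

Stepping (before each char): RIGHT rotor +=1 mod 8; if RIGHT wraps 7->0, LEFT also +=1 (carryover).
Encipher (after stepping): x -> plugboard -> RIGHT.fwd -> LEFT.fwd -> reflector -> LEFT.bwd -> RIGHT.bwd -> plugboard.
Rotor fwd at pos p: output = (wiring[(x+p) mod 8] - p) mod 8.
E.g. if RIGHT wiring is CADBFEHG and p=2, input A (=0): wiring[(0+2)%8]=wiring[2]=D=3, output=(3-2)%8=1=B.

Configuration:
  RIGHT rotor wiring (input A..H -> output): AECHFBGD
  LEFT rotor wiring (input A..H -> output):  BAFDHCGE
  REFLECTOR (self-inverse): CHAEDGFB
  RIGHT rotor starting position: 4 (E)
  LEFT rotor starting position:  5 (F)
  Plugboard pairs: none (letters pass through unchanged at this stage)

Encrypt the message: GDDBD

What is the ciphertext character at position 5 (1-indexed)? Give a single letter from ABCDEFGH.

Char 1 ('G'): step: R->5, L=5; G->plug->G->R->C->L->H->refl->B->L'->B->R'->B->plug->B
Char 2 ('D'): step: R->6, L=5; D->plug->D->R->G->L->G->refl->F->L'->A->R'->A->plug->A
Char 3 ('D'): step: R->7, L=5; D->plug->D->R->D->L->E->refl->D->L'->E->R'->A->plug->A
Char 4 ('B'): step: R->0, L->6 (L advanced); B->plug->B->R->E->L->H->refl->B->L'->G->R'->G->plug->G
Char 5 ('D'): step: R->1, L=6; D->plug->D->R->E->L->H->refl->B->L'->G->R'->C->plug->C

C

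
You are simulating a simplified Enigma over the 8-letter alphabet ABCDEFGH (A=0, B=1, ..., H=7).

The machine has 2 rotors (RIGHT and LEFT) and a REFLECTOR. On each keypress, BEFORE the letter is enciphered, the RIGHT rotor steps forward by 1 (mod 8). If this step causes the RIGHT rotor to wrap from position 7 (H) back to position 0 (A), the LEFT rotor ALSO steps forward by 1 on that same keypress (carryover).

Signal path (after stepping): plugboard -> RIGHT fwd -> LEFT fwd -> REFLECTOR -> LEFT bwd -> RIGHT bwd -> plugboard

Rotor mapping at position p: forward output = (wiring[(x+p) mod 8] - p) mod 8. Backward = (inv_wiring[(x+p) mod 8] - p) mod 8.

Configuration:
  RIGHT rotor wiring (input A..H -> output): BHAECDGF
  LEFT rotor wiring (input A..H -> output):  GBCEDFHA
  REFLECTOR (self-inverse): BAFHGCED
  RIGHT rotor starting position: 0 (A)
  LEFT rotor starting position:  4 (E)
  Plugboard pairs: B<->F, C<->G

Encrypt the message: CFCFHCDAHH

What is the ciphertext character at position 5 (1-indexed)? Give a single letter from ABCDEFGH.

Char 1 ('C'): step: R->1, L=4; C->plug->G->R->E->L->C->refl->F->L'->F->R'->F->plug->B
Char 2 ('F'): step: R->2, L=4; F->plug->B->R->C->L->D->refl->H->L'->A->R'->C->plug->G
Char 3 ('C'): step: R->3, L=4; C->plug->G->R->E->L->C->refl->F->L'->F->R'->H->plug->H
Char 4 ('F'): step: R->4, L=4; F->plug->B->R->H->L->A->refl->B->L'->B->R'->D->plug->D
Char 5 ('H'): step: R->5, L=4; H->plug->H->R->F->L->F->refl->C->L'->E->R'->D->plug->D

D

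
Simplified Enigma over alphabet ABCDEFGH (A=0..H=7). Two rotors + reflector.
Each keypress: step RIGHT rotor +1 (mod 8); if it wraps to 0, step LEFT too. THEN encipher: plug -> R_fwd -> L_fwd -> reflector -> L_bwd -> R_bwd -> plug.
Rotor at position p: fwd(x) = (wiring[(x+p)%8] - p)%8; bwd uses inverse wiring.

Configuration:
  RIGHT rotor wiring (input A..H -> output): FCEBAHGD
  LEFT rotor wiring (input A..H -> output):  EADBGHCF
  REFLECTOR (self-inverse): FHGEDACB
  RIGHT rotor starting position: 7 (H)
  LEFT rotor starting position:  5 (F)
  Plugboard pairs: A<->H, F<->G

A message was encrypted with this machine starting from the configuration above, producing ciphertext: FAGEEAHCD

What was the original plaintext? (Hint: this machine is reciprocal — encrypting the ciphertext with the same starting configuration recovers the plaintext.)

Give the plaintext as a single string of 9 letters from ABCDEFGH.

Char 1 ('F'): step: R->0, L->6 (L advanced); F->plug->G->R->G->L->A->refl->F->L'->E->R'->C->plug->C
Char 2 ('A'): step: R->1, L=6; A->plug->H->R->E->L->F->refl->A->L'->G->R'->E->plug->E
Char 3 ('G'): step: R->2, L=6; G->plug->F->R->B->L->H->refl->B->L'->H->R'->B->plug->B
Char 4 ('E'): step: R->3, L=6; E->plug->E->R->A->L->E->refl->D->L'->F->R'->B->plug->B
Char 5 ('E'): step: R->4, L=6; E->plug->E->R->B->L->H->refl->B->L'->H->R'->D->plug->D
Char 6 ('A'): step: R->5, L=6; A->plug->H->R->D->L->C->refl->G->L'->C->R'->A->plug->H
Char 7 ('H'): step: R->6, L=6; H->plug->A->R->A->L->E->refl->D->L'->F->R'->B->plug->B
Char 8 ('C'): step: R->7, L=6; C->plug->C->R->D->L->C->refl->G->L'->C->R'->E->plug->E
Char 9 ('D'): step: R->0, L->7 (L advanced); D->plug->D->R->B->L->F->refl->A->L'->G->R'->G->plug->F

Answer: CEBBDHBEF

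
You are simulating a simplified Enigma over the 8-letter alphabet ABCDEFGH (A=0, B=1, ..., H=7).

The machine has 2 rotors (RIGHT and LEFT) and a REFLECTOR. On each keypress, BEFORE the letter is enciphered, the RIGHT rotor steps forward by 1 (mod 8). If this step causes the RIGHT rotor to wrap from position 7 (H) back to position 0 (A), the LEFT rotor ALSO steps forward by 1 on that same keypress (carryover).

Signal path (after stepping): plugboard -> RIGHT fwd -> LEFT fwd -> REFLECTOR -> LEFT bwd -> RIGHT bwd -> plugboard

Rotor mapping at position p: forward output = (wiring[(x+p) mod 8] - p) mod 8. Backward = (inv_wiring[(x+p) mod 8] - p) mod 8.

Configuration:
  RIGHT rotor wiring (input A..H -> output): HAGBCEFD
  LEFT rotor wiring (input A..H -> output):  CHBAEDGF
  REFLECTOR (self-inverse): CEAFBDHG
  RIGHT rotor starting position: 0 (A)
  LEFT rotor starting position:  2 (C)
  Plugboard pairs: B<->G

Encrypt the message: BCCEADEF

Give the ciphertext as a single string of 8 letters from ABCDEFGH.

Char 1 ('B'): step: R->1, L=2; B->plug->G->R->C->L->C->refl->A->L'->G->R'->H->plug->H
Char 2 ('C'): step: R->2, L=2; C->plug->C->R->A->L->H->refl->G->L'->B->R'->F->plug->F
Char 3 ('C'): step: R->3, L=2; C->plug->C->R->B->L->G->refl->H->L'->A->R'->E->plug->E
Char 4 ('E'): step: R->4, L=2; E->plug->E->R->D->L->B->refl->E->L'->E->R'->F->plug->F
Char 5 ('A'): step: R->5, L=2; A->plug->A->R->H->L->F->refl->D->L'->F->R'->H->plug->H
Char 6 ('D'): step: R->6, L=2; D->plug->D->R->C->L->C->refl->A->L'->G->R'->H->plug->H
Char 7 ('E'): step: R->7, L=2; E->plug->E->R->C->L->C->refl->A->L'->G->R'->H->plug->H
Char 8 ('F'): step: R->0, L->3 (L advanced); F->plug->F->R->E->L->C->refl->A->L'->C->R'->E->plug->E

Answer: HFEFHHHE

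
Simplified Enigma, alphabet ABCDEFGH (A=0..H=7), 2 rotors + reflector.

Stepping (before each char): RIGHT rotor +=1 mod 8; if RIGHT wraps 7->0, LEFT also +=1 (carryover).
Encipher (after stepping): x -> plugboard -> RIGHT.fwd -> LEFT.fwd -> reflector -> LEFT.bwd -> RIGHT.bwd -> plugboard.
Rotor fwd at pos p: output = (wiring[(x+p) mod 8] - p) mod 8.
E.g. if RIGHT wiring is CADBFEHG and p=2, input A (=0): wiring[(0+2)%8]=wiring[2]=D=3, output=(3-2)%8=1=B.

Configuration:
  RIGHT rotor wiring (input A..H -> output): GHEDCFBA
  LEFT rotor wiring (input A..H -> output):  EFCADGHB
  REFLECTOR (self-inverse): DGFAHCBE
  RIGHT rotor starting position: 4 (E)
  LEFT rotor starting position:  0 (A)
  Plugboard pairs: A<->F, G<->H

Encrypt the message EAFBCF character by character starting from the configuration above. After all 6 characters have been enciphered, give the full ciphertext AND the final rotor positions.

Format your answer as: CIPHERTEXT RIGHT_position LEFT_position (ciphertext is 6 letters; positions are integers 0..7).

Char 1 ('E'): step: R->5, L=0; E->plug->E->R->C->L->C->refl->F->L'->B->R'->D->plug->D
Char 2 ('A'): step: R->6, L=0; A->plug->F->R->F->L->G->refl->B->L'->H->R'->H->plug->G
Char 3 ('F'): step: R->7, L=0; F->plug->A->R->B->L->F->refl->C->L'->C->R'->H->plug->G
Char 4 ('B'): step: R->0, L->1 (L advanced); B->plug->B->R->H->L->D->refl->A->L'->G->R'->A->plug->F
Char 5 ('C'): step: R->1, L=1; C->plug->C->R->C->L->H->refl->E->L'->A->R'->F->plug->A
Char 6 ('F'): step: R->2, L=1; F->plug->A->R->C->L->H->refl->E->L'->A->R'->C->plug->C
Final: ciphertext=DGGFAC, RIGHT=2, LEFT=1

Answer: DGGFAC 2 1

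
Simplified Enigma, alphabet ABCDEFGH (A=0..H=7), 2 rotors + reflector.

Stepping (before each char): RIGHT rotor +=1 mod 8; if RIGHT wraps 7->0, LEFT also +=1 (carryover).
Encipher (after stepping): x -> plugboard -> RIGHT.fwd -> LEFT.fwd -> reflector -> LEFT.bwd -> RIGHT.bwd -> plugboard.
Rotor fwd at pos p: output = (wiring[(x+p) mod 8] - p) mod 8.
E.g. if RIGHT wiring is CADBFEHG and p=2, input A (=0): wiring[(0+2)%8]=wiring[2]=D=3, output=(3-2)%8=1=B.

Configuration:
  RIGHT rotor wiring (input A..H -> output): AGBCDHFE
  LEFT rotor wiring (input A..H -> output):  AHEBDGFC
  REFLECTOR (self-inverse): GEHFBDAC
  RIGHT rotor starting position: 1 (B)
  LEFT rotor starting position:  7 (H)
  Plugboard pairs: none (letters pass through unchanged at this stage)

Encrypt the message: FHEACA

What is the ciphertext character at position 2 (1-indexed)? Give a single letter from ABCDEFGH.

Char 1 ('F'): step: R->2, L=7; F->plug->F->R->C->L->A->refl->G->L'->H->R'->A->plug->A
Char 2 ('H'): step: R->3, L=7; H->plug->H->R->G->L->H->refl->C->L'->E->R'->C->plug->C

C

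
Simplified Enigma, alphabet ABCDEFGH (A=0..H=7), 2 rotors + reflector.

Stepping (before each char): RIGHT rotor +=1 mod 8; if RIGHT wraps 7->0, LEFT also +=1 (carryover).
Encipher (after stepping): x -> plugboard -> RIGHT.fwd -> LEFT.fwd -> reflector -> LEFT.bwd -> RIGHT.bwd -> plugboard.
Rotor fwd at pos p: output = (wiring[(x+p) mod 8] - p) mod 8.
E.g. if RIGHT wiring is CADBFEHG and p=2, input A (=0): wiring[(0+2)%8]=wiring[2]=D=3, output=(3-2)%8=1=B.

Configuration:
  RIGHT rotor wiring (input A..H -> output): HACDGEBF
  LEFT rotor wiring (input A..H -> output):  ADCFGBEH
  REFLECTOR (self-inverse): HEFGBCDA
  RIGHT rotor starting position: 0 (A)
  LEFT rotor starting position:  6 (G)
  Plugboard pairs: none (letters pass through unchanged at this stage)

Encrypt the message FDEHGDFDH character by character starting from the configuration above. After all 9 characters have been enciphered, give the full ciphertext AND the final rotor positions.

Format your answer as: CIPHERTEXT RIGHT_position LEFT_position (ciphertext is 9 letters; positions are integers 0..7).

Answer: AFBBFABFA 1 7

Derivation:
Char 1 ('F'): step: R->1, L=6; F->plug->F->R->A->L->G->refl->D->L'->H->R'->A->plug->A
Char 2 ('D'): step: R->2, L=6; D->plug->D->R->C->L->C->refl->F->L'->D->R'->F->plug->F
Char 3 ('E'): step: R->3, L=6; E->plug->E->R->C->L->C->refl->F->L'->D->R'->B->plug->B
Char 4 ('H'): step: R->4, L=6; H->plug->H->R->H->L->D->refl->G->L'->A->R'->B->plug->B
Char 5 ('G'): step: R->5, L=6; G->plug->G->R->G->L->A->refl->H->L'->F->R'->F->plug->F
Char 6 ('D'): step: R->6, L=6; D->plug->D->R->C->L->C->refl->F->L'->D->R'->A->plug->A
Char 7 ('F'): step: R->7, L=6; F->plug->F->R->H->L->D->refl->G->L'->A->R'->B->plug->B
Char 8 ('D'): step: R->0, L->7 (L advanced); D->plug->D->R->D->L->D->refl->G->L'->E->R'->F->plug->F
Char 9 ('H'): step: R->1, L=7; H->plug->H->R->G->L->C->refl->F->L'->H->R'->A->plug->A
Final: ciphertext=AFBBFABFA, RIGHT=1, LEFT=7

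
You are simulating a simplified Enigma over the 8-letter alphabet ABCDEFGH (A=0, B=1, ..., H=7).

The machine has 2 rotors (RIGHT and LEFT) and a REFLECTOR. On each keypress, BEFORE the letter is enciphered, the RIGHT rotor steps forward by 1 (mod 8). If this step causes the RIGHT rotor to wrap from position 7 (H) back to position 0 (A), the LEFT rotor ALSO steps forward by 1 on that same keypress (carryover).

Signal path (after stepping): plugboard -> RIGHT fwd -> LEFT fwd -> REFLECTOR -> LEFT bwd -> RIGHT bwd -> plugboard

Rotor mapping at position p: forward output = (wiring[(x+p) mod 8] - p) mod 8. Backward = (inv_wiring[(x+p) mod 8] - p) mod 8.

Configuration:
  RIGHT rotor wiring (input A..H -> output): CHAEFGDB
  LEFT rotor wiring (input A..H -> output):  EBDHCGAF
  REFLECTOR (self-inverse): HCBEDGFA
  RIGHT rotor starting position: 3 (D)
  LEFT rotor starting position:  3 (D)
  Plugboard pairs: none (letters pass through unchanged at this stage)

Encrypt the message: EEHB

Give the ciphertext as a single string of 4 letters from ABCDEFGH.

Char 1 ('E'): step: R->4, L=3; E->plug->E->R->G->L->G->refl->F->L'->D->R'->F->plug->F
Char 2 ('E'): step: R->5, L=3; E->plug->E->R->C->L->D->refl->E->L'->A->R'->H->plug->H
Char 3 ('H'): step: R->6, L=3; H->plug->H->R->A->L->E->refl->D->L'->C->R'->E->plug->E
Char 4 ('B'): step: R->7, L=3; B->plug->B->R->D->L->F->refl->G->L'->G->R'->F->plug->F

Answer: FHEF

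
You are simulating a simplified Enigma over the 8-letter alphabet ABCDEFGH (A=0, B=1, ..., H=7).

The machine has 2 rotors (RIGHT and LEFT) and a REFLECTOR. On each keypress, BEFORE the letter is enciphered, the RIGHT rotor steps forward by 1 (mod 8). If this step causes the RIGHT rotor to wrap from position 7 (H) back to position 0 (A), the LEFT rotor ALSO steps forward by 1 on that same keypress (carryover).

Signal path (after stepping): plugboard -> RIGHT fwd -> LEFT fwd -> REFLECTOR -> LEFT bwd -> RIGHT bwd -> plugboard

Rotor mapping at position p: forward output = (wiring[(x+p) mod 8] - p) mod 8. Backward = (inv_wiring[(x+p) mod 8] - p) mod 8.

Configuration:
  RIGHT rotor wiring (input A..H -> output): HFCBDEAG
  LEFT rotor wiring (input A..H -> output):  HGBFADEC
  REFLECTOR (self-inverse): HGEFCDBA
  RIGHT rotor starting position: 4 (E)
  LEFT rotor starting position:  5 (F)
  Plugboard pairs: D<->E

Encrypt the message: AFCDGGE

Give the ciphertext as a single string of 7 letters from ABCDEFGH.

Char 1 ('A'): step: R->5, L=5; A->plug->A->R->H->L->D->refl->F->L'->C->R'->D->plug->E
Char 2 ('F'): step: R->6, L=5; F->plug->F->R->D->L->C->refl->E->L'->F->R'->G->plug->G
Char 3 ('C'): step: R->7, L=5; C->plug->C->R->G->L->A->refl->H->L'->B->R'->H->plug->H
Char 4 ('D'): step: R->0, L->6 (L advanced); D->plug->E->R->D->L->A->refl->H->L'->F->R'->B->plug->B
Char 5 ('G'): step: R->1, L=6; G->plug->G->R->F->L->H->refl->A->L'->D->R'->E->plug->D
Char 6 ('G'): step: R->2, L=6; G->plug->G->R->F->L->H->refl->A->L'->D->R'->H->plug->H
Char 7 ('E'): step: R->3, L=6; E->plug->D->R->F->L->H->refl->A->L'->D->R'->E->plug->D

Answer: EGHBDHD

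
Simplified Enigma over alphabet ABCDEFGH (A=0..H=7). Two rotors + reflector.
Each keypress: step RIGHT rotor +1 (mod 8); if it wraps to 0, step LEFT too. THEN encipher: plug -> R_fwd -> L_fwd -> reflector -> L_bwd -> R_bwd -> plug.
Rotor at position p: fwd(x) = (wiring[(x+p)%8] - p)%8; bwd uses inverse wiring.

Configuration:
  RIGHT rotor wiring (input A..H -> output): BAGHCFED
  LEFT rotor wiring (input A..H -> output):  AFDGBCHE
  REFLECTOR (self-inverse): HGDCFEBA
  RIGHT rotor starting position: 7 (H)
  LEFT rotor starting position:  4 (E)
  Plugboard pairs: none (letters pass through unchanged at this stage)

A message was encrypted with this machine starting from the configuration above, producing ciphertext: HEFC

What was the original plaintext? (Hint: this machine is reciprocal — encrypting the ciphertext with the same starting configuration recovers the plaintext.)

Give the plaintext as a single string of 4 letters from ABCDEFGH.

Answer: AGDA

Derivation:
Char 1 ('H'): step: R->0, L->5 (L advanced); H->plug->H->R->D->L->D->refl->C->L'->B->R'->A->plug->A
Char 2 ('E'): step: R->1, L=5; E->plug->E->R->E->L->A->refl->H->L'->C->R'->G->plug->G
Char 3 ('F'): step: R->2, L=5; F->plug->F->R->B->L->C->refl->D->L'->D->R'->D->plug->D
Char 4 ('C'): step: R->3, L=5; C->plug->C->R->C->L->H->refl->A->L'->E->R'->A->plug->A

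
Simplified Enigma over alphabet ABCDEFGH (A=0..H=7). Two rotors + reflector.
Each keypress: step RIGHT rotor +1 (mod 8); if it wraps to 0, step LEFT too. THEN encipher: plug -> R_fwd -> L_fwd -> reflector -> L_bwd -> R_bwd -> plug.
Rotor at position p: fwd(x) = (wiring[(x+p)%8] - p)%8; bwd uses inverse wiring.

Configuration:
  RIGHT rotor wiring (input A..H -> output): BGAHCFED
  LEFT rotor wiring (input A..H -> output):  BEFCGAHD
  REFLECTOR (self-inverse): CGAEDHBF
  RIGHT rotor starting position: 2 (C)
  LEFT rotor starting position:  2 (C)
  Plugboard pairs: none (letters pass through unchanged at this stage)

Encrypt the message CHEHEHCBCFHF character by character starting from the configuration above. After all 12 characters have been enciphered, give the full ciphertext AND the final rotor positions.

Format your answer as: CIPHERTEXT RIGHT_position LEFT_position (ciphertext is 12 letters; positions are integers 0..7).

Answer: EEBFBAAAECCC 6 3

Derivation:
Char 1 ('C'): step: R->3, L=2; C->plug->C->R->C->L->E->refl->D->L'->A->R'->E->plug->E
Char 2 ('H'): step: R->4, L=2; H->plug->H->R->D->L->G->refl->B->L'->F->R'->E->plug->E
Char 3 ('E'): step: R->5, L=2; E->plug->E->R->B->L->A->refl->C->L'->H->R'->B->plug->B
Char 4 ('H'): step: R->6, L=2; H->plug->H->R->H->L->C->refl->A->L'->B->R'->F->plug->F
Char 5 ('E'): step: R->7, L=2; E->plug->E->R->A->L->D->refl->E->L'->C->R'->B->plug->B
Char 6 ('H'): step: R->0, L->3 (L advanced); H->plug->H->R->D->L->E->refl->D->L'->B->R'->A->plug->A
Char 7 ('C'): step: R->1, L=3; C->plug->C->R->G->L->B->refl->G->L'->F->R'->A->plug->A
Char 8 ('B'): step: R->2, L=3; B->plug->B->R->F->L->G->refl->B->L'->G->R'->A->plug->A
Char 9 ('C'): step: R->3, L=3; C->plug->C->R->C->L->F->refl->H->L'->A->R'->E->plug->E
Char 10 ('F'): step: R->4, L=3; F->plug->F->R->C->L->F->refl->H->L'->A->R'->C->plug->C
Char 11 ('H'): step: R->5, L=3; H->plug->H->R->F->L->G->refl->B->L'->G->R'->C->plug->C
Char 12 ('F'): step: R->6, L=3; F->plug->F->R->B->L->D->refl->E->L'->D->R'->C->plug->C
Final: ciphertext=EEBFBAAAECCC, RIGHT=6, LEFT=3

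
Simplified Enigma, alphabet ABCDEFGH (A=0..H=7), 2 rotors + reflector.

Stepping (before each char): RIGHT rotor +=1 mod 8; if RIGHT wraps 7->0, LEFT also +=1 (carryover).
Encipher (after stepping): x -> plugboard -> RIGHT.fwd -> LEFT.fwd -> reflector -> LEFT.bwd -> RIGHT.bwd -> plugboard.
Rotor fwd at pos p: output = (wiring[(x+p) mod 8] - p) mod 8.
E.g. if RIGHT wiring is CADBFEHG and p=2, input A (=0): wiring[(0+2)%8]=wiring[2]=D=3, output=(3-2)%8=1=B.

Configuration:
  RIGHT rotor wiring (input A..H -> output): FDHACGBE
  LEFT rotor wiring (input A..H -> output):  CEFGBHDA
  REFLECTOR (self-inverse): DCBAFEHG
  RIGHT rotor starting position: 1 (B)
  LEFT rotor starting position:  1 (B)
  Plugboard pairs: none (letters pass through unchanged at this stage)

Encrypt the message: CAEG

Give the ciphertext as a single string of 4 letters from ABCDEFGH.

Char 1 ('C'): step: R->2, L=1; C->plug->C->R->A->L->D->refl->A->L'->D->R'->G->plug->G
Char 2 ('A'): step: R->3, L=1; A->plug->A->R->F->L->C->refl->B->L'->H->R'->B->plug->B
Char 3 ('E'): step: R->4, L=1; E->plug->E->R->B->L->E->refl->F->L'->C->R'->B->plug->B
Char 4 ('G'): step: R->5, L=1; G->plug->G->R->D->L->A->refl->D->L'->A->R'->D->plug->D

Answer: GBBD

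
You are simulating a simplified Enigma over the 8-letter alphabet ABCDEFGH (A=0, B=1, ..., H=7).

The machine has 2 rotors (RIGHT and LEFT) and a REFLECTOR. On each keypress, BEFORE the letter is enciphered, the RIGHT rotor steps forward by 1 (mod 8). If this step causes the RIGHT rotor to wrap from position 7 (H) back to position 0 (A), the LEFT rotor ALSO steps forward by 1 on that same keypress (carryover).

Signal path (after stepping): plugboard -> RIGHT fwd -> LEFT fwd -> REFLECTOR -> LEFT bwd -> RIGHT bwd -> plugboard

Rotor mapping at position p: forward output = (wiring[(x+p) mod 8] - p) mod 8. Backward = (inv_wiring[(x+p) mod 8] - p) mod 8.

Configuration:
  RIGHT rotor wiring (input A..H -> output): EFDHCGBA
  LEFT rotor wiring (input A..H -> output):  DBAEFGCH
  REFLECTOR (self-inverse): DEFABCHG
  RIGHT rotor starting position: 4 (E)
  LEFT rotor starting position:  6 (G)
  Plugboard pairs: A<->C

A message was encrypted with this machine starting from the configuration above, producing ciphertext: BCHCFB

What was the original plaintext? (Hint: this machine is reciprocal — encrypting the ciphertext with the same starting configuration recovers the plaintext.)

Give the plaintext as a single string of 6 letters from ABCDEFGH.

Answer: GDDEGF

Derivation:
Char 1 ('B'): step: R->5, L=6; B->plug->B->R->E->L->C->refl->F->L'->C->R'->G->plug->G
Char 2 ('C'): step: R->6, L=6; C->plug->A->R->D->L->D->refl->A->L'->H->R'->D->plug->D
Char 3 ('H'): step: R->7, L=6; H->plug->H->R->C->L->F->refl->C->L'->E->R'->D->plug->D
Char 4 ('C'): step: R->0, L->7 (L advanced); C->plug->A->R->E->L->F->refl->C->L'->C->R'->E->plug->E
Char 5 ('F'): step: R->1, L=7; F->plug->F->R->A->L->A->refl->D->L'->H->R'->G->plug->G
Char 6 ('B'): step: R->2, L=7; B->plug->B->R->F->L->G->refl->H->L'->G->R'->F->plug->F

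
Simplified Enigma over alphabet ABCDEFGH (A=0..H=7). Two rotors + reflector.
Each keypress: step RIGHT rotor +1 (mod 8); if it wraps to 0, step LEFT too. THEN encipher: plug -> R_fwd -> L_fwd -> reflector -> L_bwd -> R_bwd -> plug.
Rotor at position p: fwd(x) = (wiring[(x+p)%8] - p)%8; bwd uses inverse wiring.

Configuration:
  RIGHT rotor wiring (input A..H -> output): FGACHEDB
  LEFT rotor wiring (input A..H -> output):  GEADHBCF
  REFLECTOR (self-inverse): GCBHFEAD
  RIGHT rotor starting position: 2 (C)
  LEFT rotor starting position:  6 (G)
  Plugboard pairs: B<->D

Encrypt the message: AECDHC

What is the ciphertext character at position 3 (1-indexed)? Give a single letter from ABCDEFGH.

Char 1 ('A'): step: R->3, L=6; A->plug->A->R->H->L->D->refl->H->L'->B->R'->C->plug->C
Char 2 ('E'): step: R->4, L=6; E->plug->E->R->B->L->H->refl->D->L'->H->R'->C->plug->C
Char 3 ('C'): step: R->5, L=6; C->plug->C->R->E->L->C->refl->B->L'->G->R'->B->plug->D

D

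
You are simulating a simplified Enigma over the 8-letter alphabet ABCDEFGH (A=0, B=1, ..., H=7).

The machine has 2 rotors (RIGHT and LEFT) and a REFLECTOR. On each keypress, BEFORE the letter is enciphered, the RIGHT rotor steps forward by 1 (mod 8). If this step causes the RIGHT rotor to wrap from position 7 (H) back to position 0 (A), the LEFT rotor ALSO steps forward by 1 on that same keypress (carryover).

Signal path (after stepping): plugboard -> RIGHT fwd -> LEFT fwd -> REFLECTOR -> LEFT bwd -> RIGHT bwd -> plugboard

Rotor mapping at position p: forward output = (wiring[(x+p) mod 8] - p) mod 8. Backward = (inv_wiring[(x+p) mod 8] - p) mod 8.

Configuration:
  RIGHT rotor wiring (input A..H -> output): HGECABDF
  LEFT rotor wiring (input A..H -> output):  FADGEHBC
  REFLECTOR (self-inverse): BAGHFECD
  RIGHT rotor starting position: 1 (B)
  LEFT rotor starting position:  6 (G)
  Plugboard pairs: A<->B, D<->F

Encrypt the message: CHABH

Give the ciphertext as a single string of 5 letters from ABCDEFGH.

Answer: DDCEE

Derivation:
Char 1 ('C'): step: R->2, L=6; C->plug->C->R->G->L->G->refl->C->L'->D->R'->F->plug->D
Char 2 ('H'): step: R->3, L=6; H->plug->H->R->B->L->E->refl->F->L'->E->R'->F->plug->D
Char 3 ('A'): step: R->4, L=6; A->plug->B->R->F->L->A->refl->B->L'->H->R'->C->plug->C
Char 4 ('B'): step: R->5, L=6; B->plug->A->R->E->L->F->refl->E->L'->B->R'->E->plug->E
Char 5 ('H'): step: R->6, L=6; H->plug->H->R->D->L->C->refl->G->L'->G->R'->E->plug->E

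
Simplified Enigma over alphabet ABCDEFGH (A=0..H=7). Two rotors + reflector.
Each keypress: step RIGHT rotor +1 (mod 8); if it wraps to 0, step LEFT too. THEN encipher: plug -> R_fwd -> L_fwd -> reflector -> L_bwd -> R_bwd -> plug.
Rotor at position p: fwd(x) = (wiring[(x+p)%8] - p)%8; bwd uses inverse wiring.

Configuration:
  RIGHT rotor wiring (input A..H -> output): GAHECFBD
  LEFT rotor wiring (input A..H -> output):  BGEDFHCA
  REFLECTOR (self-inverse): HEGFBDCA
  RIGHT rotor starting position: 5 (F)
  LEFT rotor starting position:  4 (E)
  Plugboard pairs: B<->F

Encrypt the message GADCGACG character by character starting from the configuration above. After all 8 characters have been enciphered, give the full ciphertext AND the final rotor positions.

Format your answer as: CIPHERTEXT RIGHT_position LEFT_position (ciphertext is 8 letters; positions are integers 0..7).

Char 1 ('G'): step: R->6, L=4; G->plug->G->R->E->L->F->refl->D->L'->B->R'->E->plug->E
Char 2 ('A'): step: R->7, L=4; A->plug->A->R->E->L->F->refl->D->L'->B->R'->C->plug->C
Char 3 ('D'): step: R->0, L->5 (L advanced); D->plug->D->R->E->L->B->refl->E->L'->D->R'->H->plug->H
Char 4 ('C'): step: R->1, L=5; C->plug->C->R->D->L->E->refl->B->L'->E->R'->E->plug->E
Char 5 ('G'): step: R->2, L=5; G->plug->G->R->E->L->B->refl->E->L'->D->R'->D->plug->D
Char 6 ('A'): step: R->3, L=5; A->plug->A->R->B->L->F->refl->D->L'->C->R'->C->plug->C
Char 7 ('C'): step: R->4, L=5; C->plug->C->R->F->L->H->refl->A->L'->H->R'->D->plug->D
Char 8 ('G'): step: R->5, L=5; G->plug->G->R->H->L->A->refl->H->L'->F->R'->H->plug->H
Final: ciphertext=ECHEDCDH, RIGHT=5, LEFT=5

Answer: ECHEDCDH 5 5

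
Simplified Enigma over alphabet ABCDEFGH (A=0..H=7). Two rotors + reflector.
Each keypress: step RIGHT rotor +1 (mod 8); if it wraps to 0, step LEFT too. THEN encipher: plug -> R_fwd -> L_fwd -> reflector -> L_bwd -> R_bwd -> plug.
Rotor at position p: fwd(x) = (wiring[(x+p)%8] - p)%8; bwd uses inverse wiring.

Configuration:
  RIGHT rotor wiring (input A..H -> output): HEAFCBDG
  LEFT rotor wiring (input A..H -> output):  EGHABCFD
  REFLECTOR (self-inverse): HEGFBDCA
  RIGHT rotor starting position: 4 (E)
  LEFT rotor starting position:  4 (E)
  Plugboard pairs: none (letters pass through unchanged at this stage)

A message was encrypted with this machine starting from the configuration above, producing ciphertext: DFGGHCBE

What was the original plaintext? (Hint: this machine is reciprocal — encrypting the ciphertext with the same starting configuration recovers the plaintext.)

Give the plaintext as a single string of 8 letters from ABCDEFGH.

Answer: EEAFEAFH

Derivation:
Char 1 ('D'): step: R->5, L=4; D->plug->D->R->C->L->B->refl->E->L'->H->R'->E->plug->E
Char 2 ('F'): step: R->6, L=4; F->plug->F->R->H->L->E->refl->B->L'->C->R'->E->plug->E
Char 3 ('G'): step: R->7, L=4; G->plug->G->R->C->L->B->refl->E->L'->H->R'->A->plug->A
Char 4 ('G'): step: R->0, L->5 (L advanced); G->plug->G->R->D->L->H->refl->A->L'->B->R'->F->plug->F
Char 5 ('H'): step: R->1, L=5; H->plug->H->R->G->L->D->refl->F->L'->A->R'->E->plug->E
Char 6 ('C'): step: R->2, L=5; C->plug->C->R->A->L->F->refl->D->L'->G->R'->A->plug->A
Char 7 ('B'): step: R->3, L=5; B->plug->B->R->H->L->E->refl->B->L'->E->R'->F->plug->F
Char 8 ('E'): step: R->4, L=5; E->plug->E->R->D->L->H->refl->A->L'->B->R'->H->plug->H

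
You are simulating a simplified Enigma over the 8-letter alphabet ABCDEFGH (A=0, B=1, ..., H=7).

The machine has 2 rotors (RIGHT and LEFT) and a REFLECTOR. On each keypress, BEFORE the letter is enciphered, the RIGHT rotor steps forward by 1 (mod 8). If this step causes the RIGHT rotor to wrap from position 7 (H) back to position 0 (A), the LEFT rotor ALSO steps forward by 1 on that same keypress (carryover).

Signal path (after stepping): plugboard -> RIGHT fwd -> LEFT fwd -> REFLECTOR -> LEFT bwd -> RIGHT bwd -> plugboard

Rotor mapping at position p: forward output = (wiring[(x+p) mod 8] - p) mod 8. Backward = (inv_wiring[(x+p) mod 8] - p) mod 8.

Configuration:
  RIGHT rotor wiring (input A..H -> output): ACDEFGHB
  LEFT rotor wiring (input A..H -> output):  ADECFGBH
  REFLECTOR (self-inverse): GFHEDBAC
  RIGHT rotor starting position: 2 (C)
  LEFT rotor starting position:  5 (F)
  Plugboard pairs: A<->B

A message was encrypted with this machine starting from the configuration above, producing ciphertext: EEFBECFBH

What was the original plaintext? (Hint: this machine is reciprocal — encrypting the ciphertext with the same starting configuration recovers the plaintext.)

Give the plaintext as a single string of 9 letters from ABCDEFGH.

Char 1 ('E'): step: R->3, L=5; E->plug->E->R->G->L->F->refl->B->L'->A->R'->H->plug->H
Char 2 ('E'): step: R->4, L=5; E->plug->E->R->E->L->G->refl->A->L'->H->R'->G->plug->G
Char 3 ('F'): step: R->5, L=5; F->plug->F->R->G->L->F->refl->B->L'->A->R'->H->plug->H
Char 4 ('B'): step: R->6, L=5; B->plug->A->R->B->L->E->refl->D->L'->D->R'->B->plug->A
Char 5 ('E'): step: R->7, L=5; E->plug->E->R->F->L->H->refl->C->L'->C->R'->A->plug->B
Char 6 ('C'): step: R->0, L->6 (L advanced); C->plug->C->R->D->L->F->refl->B->L'->B->R'->H->plug->H
Char 7 ('F'): step: R->1, L=6; F->plug->F->R->G->L->H->refl->C->L'->C->R'->B->plug->A
Char 8 ('B'): step: R->2, L=6; B->plug->A->R->B->L->B->refl->F->L'->D->R'->C->plug->C
Char 9 ('H'): step: R->3, L=6; H->plug->H->R->A->L->D->refl->E->L'->F->R'->F->plug->F

Answer: HGHABHACF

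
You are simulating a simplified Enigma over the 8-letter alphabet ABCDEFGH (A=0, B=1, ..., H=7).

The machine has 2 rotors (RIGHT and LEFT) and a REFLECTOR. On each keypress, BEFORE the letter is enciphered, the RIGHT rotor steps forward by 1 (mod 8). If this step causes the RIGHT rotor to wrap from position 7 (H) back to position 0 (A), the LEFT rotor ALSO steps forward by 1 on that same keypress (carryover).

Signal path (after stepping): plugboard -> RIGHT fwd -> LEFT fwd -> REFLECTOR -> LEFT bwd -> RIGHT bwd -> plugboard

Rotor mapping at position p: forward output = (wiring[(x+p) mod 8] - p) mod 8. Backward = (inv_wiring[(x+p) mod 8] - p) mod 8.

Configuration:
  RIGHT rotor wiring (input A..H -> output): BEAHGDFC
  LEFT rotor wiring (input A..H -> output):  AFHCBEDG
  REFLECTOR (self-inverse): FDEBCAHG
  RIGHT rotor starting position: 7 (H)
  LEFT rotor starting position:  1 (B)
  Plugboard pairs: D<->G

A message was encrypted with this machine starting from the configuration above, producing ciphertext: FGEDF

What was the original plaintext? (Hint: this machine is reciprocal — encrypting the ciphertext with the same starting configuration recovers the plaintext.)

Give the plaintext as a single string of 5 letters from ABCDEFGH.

Char 1 ('F'): step: R->0, L->2 (L advanced); F->plug->F->R->D->L->C->refl->E->L'->F->R'->G->plug->D
Char 2 ('G'): step: R->1, L=2; G->plug->D->R->F->L->E->refl->C->L'->D->R'->A->plug->A
Char 3 ('E'): step: R->2, L=2; E->plug->E->R->D->L->C->refl->E->L'->F->R'->B->plug->B
Char 4 ('D'): step: R->3, L=2; D->plug->G->R->B->L->A->refl->F->L'->A->R'->C->plug->C
Char 5 ('F'): step: R->4, L=2; F->plug->F->R->A->L->F->refl->A->L'->B->R'->C->plug->C

Answer: DABCC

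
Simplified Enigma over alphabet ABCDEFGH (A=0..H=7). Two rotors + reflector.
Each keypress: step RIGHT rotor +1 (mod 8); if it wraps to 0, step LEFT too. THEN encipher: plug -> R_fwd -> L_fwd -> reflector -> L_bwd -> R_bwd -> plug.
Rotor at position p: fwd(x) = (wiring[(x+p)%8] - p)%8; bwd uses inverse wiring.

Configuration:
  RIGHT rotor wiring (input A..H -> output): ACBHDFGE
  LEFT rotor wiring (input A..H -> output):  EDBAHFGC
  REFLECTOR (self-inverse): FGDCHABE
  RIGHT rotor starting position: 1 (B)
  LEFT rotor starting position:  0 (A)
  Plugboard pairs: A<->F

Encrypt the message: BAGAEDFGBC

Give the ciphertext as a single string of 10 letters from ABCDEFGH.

Char 1 ('B'): step: R->2, L=0; B->plug->B->R->F->L->F->refl->A->L'->D->R'->D->plug->D
Char 2 ('A'): step: R->3, L=0; A->plug->F->R->F->L->F->refl->A->L'->D->R'->D->plug->D
Char 3 ('G'): step: R->4, L=0; G->plug->G->R->F->L->F->refl->A->L'->D->R'->H->plug->H
Char 4 ('A'): step: R->5, L=0; A->plug->F->R->E->L->H->refl->E->L'->A->R'->A->plug->F
Char 5 ('E'): step: R->6, L=0; E->plug->E->R->D->L->A->refl->F->L'->F->R'->G->plug->G
Char 6 ('D'): step: R->7, L=0; D->plug->D->R->C->L->B->refl->G->L'->G->R'->G->plug->G
Char 7 ('F'): step: R->0, L->1 (L advanced); F->plug->A->R->A->L->C->refl->D->L'->H->R'->D->plug->D
Char 8 ('G'): step: R->1, L=1; G->plug->G->R->D->L->G->refl->B->L'->G->R'->C->plug->C
Char 9 ('B'): step: R->2, L=1; B->plug->B->R->F->L->F->refl->A->L'->B->R'->C->plug->C
Char 10 ('C'): step: R->3, L=1; C->plug->C->R->C->L->H->refl->E->L'->E->R'->A->plug->F

Answer: DDHFGGDCCF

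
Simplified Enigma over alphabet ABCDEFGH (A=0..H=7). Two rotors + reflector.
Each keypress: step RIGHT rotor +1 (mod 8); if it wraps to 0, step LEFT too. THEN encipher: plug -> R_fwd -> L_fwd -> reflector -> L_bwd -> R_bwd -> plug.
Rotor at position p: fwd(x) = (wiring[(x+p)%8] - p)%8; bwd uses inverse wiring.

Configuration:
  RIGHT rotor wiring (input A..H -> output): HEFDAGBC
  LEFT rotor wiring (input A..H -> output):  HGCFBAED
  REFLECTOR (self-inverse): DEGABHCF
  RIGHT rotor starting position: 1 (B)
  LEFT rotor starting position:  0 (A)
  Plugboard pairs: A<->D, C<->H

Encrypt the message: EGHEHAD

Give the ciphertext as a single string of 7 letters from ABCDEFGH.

Answer: GCCHGEF

Derivation:
Char 1 ('E'): step: R->2, L=0; E->plug->E->R->H->L->D->refl->A->L'->F->R'->G->plug->G
Char 2 ('G'): step: R->3, L=0; G->plug->G->R->B->L->G->refl->C->L'->C->R'->H->plug->C
Char 3 ('H'): step: R->4, L=0; H->plug->C->R->F->L->A->refl->D->L'->H->R'->H->plug->C
Char 4 ('E'): step: R->5, L=0; E->plug->E->R->H->L->D->refl->A->L'->F->R'->C->plug->H
Char 5 ('H'): step: R->6, L=0; H->plug->C->R->B->L->G->refl->C->L'->C->R'->G->plug->G
Char 6 ('A'): step: R->7, L=0; A->plug->D->R->G->L->E->refl->B->L'->E->R'->E->plug->E
Char 7 ('D'): step: R->0, L->1 (L advanced); D->plug->A->R->H->L->G->refl->C->L'->G->R'->F->plug->F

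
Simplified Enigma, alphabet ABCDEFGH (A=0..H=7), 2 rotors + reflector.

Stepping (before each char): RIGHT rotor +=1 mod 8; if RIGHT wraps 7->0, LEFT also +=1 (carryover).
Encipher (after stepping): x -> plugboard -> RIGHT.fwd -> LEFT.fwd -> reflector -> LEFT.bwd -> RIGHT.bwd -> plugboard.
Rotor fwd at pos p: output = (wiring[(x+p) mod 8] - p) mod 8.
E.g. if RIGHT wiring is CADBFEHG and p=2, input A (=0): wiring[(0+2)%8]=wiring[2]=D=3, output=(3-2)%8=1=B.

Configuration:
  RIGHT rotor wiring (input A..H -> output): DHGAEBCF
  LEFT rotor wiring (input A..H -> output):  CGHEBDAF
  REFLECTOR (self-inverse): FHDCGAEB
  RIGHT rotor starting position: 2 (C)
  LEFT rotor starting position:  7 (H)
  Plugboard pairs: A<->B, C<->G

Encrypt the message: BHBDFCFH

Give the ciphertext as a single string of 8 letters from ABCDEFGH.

Char 1 ('B'): step: R->3, L=7; B->plug->A->R->F->L->C->refl->D->L'->B->R'->B->plug->A
Char 2 ('H'): step: R->4, L=7; H->plug->H->R->E->L->F->refl->A->L'->D->R'->F->plug->F
Char 3 ('B'): step: R->5, L=7; B->plug->A->R->E->L->F->refl->A->L'->D->R'->G->plug->C
Char 4 ('D'): step: R->6, L=7; D->plug->D->R->B->L->D->refl->C->L'->F->R'->C->plug->G
Char 5 ('F'): step: R->7, L=7; F->plug->F->R->F->L->C->refl->D->L'->B->R'->E->plug->E
Char 6 ('C'): step: R->0, L->0 (L advanced); C->plug->G->R->C->L->H->refl->B->L'->E->R'->E->plug->E
Char 7 ('F'): step: R->1, L=0; F->plug->F->R->B->L->G->refl->E->L'->D->R'->D->plug->D
Char 8 ('H'): step: R->2, L=0; H->plug->H->R->F->L->D->refl->C->L'->A->R'->E->plug->E

Answer: AFCGEEDE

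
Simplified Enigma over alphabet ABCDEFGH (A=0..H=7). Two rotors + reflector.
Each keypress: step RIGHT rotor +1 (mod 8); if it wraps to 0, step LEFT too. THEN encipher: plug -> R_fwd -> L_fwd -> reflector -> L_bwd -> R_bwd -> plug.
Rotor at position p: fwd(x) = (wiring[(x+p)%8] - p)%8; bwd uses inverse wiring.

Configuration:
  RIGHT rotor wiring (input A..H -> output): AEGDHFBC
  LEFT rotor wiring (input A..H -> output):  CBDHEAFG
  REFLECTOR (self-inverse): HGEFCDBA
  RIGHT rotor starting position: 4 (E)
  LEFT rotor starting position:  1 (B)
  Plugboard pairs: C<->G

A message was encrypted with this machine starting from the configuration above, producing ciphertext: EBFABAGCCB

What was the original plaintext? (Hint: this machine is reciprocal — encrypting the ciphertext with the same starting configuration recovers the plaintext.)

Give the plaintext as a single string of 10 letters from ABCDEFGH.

Char 1 ('E'): step: R->5, L=1; E->plug->E->R->H->L->B->refl->G->L'->C->R'->H->plug->H
Char 2 ('B'): step: R->6, L=1; B->plug->B->R->E->L->H->refl->A->L'->A->R'->E->plug->E
Char 3 ('F'): step: R->7, L=1; F->plug->F->R->A->L->A->refl->H->L'->E->R'->E->plug->E
Char 4 ('A'): step: R->0, L->2 (L advanced); A->plug->A->R->A->L->B->refl->G->L'->D->R'->D->plug->D
Char 5 ('B'): step: R->1, L=2; B->plug->B->R->F->L->E->refl->C->L'->C->R'->C->plug->G
Char 6 ('A'): step: R->2, L=2; A->plug->A->R->E->L->D->refl->F->L'->B->R'->B->plug->B
Char 7 ('G'): step: R->3, L=2; G->plug->C->R->C->L->C->refl->E->L'->F->R'->F->plug->F
Char 8 ('C'): step: R->4, L=2; C->plug->G->R->C->L->C->refl->E->L'->F->R'->C->plug->G
Char 9 ('C'): step: R->5, L=2; C->plug->G->R->G->L->A->refl->H->L'->H->R'->E->plug->E
Char 10 ('B'): step: R->6, L=2; B->plug->B->R->E->L->D->refl->F->L'->B->R'->G->plug->C

Answer: HEEDGBFGEC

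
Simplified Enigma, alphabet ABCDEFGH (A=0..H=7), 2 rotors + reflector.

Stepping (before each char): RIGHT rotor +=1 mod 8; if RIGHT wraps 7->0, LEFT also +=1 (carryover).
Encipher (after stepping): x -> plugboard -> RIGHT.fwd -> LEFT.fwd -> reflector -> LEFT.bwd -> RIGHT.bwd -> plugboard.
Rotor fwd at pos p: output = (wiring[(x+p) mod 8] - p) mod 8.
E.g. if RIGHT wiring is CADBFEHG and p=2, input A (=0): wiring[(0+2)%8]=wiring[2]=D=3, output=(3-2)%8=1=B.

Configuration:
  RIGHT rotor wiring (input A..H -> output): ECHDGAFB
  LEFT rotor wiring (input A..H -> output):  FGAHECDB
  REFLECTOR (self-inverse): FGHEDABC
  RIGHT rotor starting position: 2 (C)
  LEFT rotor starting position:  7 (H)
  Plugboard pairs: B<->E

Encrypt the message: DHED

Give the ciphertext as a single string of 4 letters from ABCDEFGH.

Char 1 ('D'): step: R->3, L=7; D->plug->D->R->C->L->H->refl->C->L'->A->R'->A->plug->A
Char 2 ('H'): step: R->4, L=7; H->plug->H->R->H->L->E->refl->D->L'->G->R'->F->plug->F
Char 3 ('E'): step: R->5, L=7; E->plug->B->R->A->L->C->refl->H->L'->C->R'->F->plug->F
Char 4 ('D'): step: R->6, L=7; D->plug->D->R->E->L->A->refl->F->L'->F->R'->F->plug->F

Answer: AFFF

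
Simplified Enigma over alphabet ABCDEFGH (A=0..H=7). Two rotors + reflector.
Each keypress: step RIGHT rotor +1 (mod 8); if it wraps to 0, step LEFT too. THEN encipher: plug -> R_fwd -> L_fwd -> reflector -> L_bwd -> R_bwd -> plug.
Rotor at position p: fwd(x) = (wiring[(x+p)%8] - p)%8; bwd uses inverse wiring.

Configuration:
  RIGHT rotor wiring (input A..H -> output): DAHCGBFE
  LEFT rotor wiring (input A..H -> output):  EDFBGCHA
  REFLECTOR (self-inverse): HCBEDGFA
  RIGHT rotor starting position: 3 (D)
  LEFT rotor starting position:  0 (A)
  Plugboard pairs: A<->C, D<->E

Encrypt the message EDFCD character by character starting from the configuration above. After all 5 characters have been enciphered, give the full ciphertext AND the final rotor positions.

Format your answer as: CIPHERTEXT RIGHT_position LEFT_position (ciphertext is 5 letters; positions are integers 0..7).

Answer: AGEDE 0 1

Derivation:
Char 1 ('E'): step: R->4, L=0; E->plug->D->R->A->L->E->refl->D->L'->B->R'->C->plug->A
Char 2 ('D'): step: R->5, L=0; D->plug->E->R->D->L->B->refl->C->L'->F->R'->G->plug->G
Char 3 ('F'): step: R->6, L=0; F->plug->F->R->E->L->G->refl->F->L'->C->R'->D->plug->E
Char 4 ('C'): step: R->7, L=0; C->plug->A->R->F->L->C->refl->B->L'->D->R'->E->plug->D
Char 5 ('D'): step: R->0, L->1 (L advanced); D->plug->E->R->G->L->H->refl->A->L'->C->R'->D->plug->E
Final: ciphertext=AGEDE, RIGHT=0, LEFT=1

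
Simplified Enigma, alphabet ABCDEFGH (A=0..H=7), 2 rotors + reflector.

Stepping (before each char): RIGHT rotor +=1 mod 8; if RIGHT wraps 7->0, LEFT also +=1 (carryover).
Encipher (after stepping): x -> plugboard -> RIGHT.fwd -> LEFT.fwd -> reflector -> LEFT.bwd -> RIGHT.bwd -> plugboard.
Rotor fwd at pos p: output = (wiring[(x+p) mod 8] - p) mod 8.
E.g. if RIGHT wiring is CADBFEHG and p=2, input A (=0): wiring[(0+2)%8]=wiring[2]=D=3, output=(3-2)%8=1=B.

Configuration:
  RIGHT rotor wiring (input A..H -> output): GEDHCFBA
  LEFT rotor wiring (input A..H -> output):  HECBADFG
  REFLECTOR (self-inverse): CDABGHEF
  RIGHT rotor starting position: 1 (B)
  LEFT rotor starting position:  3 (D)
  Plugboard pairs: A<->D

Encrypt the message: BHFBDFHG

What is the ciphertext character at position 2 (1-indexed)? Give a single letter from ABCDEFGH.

Char 1 ('B'): step: R->2, L=3; B->plug->B->R->F->L->E->refl->G->L'->A->R'->C->plug->C
Char 2 ('H'): step: R->3, L=3; H->plug->H->R->A->L->G->refl->E->L'->F->R'->E->plug->E

E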